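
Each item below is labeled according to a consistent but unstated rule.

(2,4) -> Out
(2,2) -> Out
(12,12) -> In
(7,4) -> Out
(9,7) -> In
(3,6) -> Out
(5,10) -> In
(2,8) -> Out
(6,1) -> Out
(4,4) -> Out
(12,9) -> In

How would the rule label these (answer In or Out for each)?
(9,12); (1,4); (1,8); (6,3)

The rule appears to be: sum ≥ 15.
(9,12): 9+12 = 21 — checks out, so In. (1,4): 1+4 = 5 — fails the rule, so Out. (1,8): 1+8 = 9 — fails the rule, so Out. (6,3): 6+3 = 9 — fails the rule, so Out.

In, Out, Out, Out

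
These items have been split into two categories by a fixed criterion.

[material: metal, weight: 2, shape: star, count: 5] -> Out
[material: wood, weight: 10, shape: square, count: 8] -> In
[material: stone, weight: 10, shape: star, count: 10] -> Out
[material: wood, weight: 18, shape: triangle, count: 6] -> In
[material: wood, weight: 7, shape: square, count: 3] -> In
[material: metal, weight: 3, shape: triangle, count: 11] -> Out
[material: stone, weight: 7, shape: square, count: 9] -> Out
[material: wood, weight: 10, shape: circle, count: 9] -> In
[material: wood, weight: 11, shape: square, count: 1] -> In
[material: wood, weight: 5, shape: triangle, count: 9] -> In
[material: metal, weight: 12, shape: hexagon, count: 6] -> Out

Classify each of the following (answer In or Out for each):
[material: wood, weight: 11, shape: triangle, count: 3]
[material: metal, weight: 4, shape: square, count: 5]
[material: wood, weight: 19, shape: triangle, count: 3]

Comparing the two groups points to one rule — material is wood.

In, Out, In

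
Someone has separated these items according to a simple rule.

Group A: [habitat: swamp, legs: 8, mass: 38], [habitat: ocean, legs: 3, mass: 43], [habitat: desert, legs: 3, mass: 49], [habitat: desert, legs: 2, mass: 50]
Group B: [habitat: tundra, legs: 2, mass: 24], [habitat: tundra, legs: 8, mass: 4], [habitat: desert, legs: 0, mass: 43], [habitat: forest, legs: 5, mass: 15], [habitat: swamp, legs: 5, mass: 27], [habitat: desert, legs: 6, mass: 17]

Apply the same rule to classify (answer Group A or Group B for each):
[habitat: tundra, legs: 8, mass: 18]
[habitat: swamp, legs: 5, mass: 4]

Group B, Group B

Rule: mass ≥ 38 AND legs ≥ 2. This holds for each 'Group A' example and fails for each 'Group B' one.
Group B: [habitat: tundra, legs: 8, mass: 18], since mass = 18, legs = 8. Group B: [habitat: swamp, legs: 5, mass: 4], since mass = 4, legs = 5.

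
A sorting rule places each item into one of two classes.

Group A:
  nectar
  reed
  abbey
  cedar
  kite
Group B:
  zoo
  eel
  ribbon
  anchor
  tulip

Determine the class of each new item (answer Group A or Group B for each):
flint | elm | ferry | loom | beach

Group B, Group B, Group A, Group B, Group A

The classifier is using: length ≥ 4 AND contains 'e'.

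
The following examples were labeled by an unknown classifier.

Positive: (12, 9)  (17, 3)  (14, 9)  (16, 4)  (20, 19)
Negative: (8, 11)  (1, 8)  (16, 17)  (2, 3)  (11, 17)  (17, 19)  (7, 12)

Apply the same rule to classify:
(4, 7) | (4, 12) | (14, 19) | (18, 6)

Negative, Negative, Negative, Positive

Rule: first > second. This holds for each 'Positive' example and fails for each 'Negative' one.
(4, 7): Negative (4 < 7). (4, 12): Negative (4 < 12). (14, 19): Negative (14 < 19). (18, 6): Positive (18 > 6).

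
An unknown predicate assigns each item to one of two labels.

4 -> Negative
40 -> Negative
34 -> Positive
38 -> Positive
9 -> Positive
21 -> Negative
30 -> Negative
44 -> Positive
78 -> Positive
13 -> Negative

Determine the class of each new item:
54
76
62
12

Positive, Positive, Positive, Negative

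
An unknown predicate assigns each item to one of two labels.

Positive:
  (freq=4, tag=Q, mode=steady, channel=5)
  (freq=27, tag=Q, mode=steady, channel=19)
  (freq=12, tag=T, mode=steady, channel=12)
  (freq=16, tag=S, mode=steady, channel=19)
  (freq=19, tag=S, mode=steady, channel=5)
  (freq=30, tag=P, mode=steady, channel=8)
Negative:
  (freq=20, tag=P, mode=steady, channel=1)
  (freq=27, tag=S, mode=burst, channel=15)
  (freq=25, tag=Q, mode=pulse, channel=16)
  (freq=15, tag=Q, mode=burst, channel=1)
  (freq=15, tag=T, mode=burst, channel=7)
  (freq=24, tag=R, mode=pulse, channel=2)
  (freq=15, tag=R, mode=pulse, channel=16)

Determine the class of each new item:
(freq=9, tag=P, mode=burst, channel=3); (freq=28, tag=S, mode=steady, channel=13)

The simplest hypothesis consistent with all the labels is: mode is steady AND channel ≥ 2.
Negative: (freq=9, tag=P, mode=burst, channel=3), since mode is burst, channel = 3.
Positive: (freq=28, tag=S, mode=steady, channel=13), since mode is steady, channel = 13.

Negative, Positive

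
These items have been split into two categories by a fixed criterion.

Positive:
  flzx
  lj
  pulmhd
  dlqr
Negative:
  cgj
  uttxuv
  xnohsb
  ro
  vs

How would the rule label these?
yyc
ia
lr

Negative, Negative, Positive

Rule: contains 'l'. This holds for each 'Positive' example and fails for each 'Negative' one.
yyc — no 'l', hence Negative.
ia — no 'l', hence Negative.
lr — has 'l', hence Positive.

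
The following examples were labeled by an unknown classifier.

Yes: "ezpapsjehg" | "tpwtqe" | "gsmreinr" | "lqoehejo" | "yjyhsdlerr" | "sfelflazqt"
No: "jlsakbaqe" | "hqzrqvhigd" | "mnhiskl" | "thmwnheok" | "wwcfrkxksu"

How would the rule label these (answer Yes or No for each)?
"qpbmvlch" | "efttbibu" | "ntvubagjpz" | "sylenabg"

No, Yes, No, Yes

One predicate separates the groups cleanly: even length AND contains 'e'.
"qpbmvlch": length 8, no 'e', does not pass → No.
"efttbibu": length 8, has 'e', has this property → Yes.
"ntvubagjpz": length 10, no 'e', does not pass → No.
"sylenabg": length 8, has 'e', has this property → Yes.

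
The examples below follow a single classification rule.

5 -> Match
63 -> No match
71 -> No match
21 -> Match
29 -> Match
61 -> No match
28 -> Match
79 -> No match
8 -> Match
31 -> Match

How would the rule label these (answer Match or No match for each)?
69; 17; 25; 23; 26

The distinguishing property — at most 31 — holds for all the 'Match' cases and none of the 'No match' cases.
69: 69 > 31, does not pass → No match. 17: 17 ≤ 31, meets the rule → Match. 25: 25 ≤ 31, meets the rule → Match. 23: 23 ≤ 31, meets the rule → Match. 26: 26 ≤ 31, meets the rule → Match.

No match, Match, Match, Match, Match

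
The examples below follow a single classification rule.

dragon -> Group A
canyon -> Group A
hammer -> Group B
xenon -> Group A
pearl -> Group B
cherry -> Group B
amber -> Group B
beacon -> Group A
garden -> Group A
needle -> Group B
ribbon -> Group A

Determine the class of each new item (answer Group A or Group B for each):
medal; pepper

Group B, Group B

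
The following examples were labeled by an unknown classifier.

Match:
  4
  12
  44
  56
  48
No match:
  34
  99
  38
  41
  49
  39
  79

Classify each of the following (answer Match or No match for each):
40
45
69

The rule appears to be: multiple of 4.
40 — 40 = 4·10, hence Match. 45 — 45 = 4·11 + 1, hence No match. 69 — 69 = 4·17 + 1, hence No match.

Match, No match, No match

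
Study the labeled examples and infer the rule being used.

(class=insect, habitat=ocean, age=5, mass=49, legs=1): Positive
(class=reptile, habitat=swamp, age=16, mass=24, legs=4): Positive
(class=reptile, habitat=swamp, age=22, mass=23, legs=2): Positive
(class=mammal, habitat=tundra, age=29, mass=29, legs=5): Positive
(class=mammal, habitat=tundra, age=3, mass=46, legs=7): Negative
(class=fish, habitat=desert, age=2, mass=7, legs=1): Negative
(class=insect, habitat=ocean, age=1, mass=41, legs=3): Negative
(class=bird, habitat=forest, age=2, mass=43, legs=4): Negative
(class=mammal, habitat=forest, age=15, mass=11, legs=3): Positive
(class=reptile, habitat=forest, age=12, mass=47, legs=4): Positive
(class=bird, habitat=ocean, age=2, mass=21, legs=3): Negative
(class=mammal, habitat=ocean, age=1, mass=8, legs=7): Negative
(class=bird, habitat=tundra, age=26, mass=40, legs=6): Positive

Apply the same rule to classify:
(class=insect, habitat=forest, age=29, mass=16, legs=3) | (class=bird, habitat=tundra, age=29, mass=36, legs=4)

All 'Positive' examples share one property — age ≥ 5 — and every 'Negative' example lacks it.
(class=insect, habitat=forest, age=29, mass=16, legs=3): age = 29 — satisfies this, so Positive.
(class=bird, habitat=tundra, age=29, mass=36, legs=4): age = 29 — satisfies this, so Positive.

Positive, Positive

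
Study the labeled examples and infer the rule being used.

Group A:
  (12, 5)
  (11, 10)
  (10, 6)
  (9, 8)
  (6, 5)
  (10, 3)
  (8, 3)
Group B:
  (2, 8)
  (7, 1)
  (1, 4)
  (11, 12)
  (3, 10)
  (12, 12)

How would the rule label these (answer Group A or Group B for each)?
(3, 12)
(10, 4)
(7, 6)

The distinguishing property — first > second AND sum ≥ 10 — holds for all the 'Group A' cases and none of the 'Group B' cases.
(3, 12) — 3 < 12, 3+12 = 15, hence Group B.
(10, 4) — 10 > 4, 10+4 = 14, hence Group A.
(7, 6) — 7 > 6, 7+6 = 13, hence Group A.

Group B, Group A, Group A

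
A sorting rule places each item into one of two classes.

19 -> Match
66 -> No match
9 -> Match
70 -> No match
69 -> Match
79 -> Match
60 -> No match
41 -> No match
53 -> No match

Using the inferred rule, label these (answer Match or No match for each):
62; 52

The classifier is using: ends in digit 9.
62: last digit 2 — fails this test, so No match.
52: last digit 2 — fails this test, so No match.

No match, No match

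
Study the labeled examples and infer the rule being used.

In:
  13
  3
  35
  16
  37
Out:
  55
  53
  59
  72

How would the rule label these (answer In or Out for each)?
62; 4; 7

One predicate separates the groups cleanly: at most 37.
62 — 62 > 37, hence Out. 4 — 4 ≤ 37, hence In. 7 — 7 ≤ 37, hence In.

Out, In, In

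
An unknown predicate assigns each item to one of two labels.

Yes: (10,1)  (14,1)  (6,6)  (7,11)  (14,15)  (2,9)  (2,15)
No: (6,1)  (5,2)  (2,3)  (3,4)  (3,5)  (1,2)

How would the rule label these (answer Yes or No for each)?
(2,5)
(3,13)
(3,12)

No, Yes, Yes

One predicate separates the groups cleanly: sum ≥ 11.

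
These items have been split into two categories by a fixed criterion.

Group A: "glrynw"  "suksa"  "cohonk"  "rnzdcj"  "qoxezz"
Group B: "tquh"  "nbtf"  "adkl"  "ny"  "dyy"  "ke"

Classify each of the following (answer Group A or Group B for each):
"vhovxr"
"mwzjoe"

Group A, Group A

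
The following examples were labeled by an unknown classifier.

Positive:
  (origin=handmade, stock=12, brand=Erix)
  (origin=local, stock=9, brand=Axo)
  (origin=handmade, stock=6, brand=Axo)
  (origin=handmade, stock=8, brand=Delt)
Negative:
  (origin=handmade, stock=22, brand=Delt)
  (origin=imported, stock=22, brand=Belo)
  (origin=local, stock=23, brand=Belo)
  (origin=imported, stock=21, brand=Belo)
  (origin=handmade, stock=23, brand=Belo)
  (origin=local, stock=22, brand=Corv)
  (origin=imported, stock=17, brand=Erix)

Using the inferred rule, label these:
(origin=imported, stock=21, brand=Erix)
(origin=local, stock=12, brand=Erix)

'Positive' ⟺ stock ≤ 12.
Negative: (origin=imported, stock=21, brand=Erix), since stock = 21.
Positive: (origin=local, stock=12, brand=Erix), since stock = 12.

Negative, Positive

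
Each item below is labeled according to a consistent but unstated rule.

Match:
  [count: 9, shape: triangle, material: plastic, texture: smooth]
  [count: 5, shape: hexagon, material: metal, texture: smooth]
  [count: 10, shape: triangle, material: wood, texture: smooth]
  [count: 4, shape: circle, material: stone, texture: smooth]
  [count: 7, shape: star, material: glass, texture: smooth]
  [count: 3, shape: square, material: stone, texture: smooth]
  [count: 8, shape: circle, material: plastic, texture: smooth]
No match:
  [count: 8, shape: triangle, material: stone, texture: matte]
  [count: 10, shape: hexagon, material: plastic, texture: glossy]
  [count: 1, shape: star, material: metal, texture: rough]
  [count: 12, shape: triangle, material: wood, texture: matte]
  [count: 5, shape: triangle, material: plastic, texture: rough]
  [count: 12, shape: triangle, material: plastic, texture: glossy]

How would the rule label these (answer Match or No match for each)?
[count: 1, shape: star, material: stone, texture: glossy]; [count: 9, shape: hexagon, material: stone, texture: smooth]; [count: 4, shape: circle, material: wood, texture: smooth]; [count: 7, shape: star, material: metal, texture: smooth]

No match, Match, Match, Match

Every 'Match' example satisfies: texture is smooth. None of the 'No match' examples do.
[count: 1, shape: star, material: stone, texture: glossy] — texture is glossy, hence No match.
[count: 9, shape: hexagon, material: stone, texture: smooth] — texture is smooth, hence Match.
[count: 4, shape: circle, material: wood, texture: smooth] — texture is smooth, hence Match.
[count: 7, shape: star, material: metal, texture: smooth] — texture is smooth, hence Match.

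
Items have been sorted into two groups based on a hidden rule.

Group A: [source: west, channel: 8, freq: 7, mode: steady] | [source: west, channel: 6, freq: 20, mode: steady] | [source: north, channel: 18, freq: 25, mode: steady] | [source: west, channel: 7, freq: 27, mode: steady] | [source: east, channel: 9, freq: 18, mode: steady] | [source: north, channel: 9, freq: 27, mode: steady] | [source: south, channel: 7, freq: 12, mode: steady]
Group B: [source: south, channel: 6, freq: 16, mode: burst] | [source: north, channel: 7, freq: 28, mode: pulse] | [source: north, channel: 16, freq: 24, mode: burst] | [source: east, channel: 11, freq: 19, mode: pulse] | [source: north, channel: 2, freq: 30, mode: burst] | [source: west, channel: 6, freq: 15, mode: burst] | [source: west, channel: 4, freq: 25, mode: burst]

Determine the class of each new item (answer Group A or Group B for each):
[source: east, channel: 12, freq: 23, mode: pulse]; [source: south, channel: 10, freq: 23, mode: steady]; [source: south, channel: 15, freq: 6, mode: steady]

Group B, Group A, Group A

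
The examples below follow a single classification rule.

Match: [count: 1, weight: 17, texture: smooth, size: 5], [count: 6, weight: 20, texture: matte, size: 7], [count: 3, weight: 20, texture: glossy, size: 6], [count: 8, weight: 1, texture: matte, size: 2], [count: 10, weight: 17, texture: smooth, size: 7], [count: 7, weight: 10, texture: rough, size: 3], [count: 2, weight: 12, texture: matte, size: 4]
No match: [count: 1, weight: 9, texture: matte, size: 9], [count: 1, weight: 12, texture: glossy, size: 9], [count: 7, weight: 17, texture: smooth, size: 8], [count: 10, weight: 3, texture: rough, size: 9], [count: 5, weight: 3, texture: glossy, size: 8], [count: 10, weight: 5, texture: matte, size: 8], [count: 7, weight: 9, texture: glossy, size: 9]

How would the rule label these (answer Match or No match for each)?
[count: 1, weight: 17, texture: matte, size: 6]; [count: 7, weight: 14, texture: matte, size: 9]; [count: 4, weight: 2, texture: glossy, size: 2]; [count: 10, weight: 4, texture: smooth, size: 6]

'Match' ⟺ size ≤ 7.
[count: 1, weight: 17, texture: matte, size: 6] → size = 6 → Match.
[count: 7, weight: 14, texture: matte, size: 9] → size = 9 → No match.
[count: 4, weight: 2, texture: glossy, size: 2] → size = 2 → Match.
[count: 10, weight: 4, texture: smooth, size: 6] → size = 6 → Match.

Match, No match, Match, Match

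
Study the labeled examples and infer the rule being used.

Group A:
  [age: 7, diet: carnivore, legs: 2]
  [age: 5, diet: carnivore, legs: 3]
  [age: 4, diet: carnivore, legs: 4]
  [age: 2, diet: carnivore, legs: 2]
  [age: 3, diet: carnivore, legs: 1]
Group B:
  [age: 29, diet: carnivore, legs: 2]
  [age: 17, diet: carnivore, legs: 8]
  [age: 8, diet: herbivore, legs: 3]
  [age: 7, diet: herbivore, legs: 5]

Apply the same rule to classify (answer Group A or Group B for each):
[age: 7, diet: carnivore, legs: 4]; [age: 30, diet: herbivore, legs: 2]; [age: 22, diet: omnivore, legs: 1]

Group A, Group B, Group B

The pattern is that an item is 'Group A' exactly when: diet is carnivore AND age ≤ 7.
Group A: [age: 7, diet: carnivore, legs: 4], since diet is carnivore, age = 7.
Group B: [age: 30, diet: herbivore, legs: 2], since diet is herbivore, age = 30.
Group B: [age: 22, diet: omnivore, legs: 1], since diet is omnivore, age = 22.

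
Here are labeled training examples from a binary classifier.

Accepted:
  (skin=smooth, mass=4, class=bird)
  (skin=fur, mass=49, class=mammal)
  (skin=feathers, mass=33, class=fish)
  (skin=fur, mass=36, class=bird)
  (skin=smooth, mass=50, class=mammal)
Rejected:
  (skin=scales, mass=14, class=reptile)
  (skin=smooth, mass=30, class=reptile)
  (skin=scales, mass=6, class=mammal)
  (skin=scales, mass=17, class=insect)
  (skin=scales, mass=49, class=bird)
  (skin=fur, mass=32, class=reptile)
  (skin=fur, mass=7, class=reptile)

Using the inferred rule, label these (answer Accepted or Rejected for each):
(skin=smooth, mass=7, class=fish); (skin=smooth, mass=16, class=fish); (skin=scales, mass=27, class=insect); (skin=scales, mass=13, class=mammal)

Accepted, Accepted, Rejected, Rejected

One predicate separates the groups cleanly: class is not reptile AND skin is not scales.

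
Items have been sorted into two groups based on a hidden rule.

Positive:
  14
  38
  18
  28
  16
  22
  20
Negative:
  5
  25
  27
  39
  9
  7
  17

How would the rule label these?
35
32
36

Negative, Positive, Positive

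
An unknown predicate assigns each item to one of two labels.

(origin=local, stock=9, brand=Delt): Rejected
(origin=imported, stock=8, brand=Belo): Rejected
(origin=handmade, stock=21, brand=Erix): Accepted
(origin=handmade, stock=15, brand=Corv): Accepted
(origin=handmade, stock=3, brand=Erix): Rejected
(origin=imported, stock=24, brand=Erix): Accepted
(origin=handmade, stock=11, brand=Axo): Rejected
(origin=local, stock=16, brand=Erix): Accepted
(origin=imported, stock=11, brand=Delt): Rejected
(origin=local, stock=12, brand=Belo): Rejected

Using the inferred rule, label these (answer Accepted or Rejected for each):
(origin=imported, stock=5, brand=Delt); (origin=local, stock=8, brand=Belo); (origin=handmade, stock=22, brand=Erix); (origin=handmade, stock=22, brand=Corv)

Rejected, Rejected, Accepted, Accepted

A rule that fits every label: stock ≥ 15 — true of each 'Accepted' example, false of each 'Rejected' one.
Rejected: (origin=imported, stock=5, brand=Delt), since stock = 5.
Rejected: (origin=local, stock=8, brand=Belo), since stock = 8.
Accepted: (origin=handmade, stock=22, brand=Erix), since stock = 22.
Accepted: (origin=handmade, stock=22, brand=Corv), since stock = 22.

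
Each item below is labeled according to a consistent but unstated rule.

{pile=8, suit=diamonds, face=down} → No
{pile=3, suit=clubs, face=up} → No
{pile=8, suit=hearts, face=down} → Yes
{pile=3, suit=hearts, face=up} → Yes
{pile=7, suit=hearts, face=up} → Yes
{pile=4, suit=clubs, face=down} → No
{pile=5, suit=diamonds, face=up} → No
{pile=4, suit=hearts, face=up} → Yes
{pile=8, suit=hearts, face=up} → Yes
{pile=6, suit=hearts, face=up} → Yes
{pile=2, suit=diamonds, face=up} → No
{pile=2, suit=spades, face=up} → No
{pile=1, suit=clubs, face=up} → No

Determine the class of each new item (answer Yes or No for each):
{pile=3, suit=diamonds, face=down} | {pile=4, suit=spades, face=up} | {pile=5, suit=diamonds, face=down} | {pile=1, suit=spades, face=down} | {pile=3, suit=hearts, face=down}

The classifier is using: suit is hearts.
{pile=3, suit=diamonds, face=down} → suit is diamonds → No. {pile=4, suit=spades, face=up} → suit is spades → No. {pile=5, suit=diamonds, face=down} → suit is diamonds → No. {pile=1, suit=spades, face=down} → suit is spades → No. {pile=3, suit=hearts, face=down} → suit is hearts → Yes.

No, No, No, No, Yes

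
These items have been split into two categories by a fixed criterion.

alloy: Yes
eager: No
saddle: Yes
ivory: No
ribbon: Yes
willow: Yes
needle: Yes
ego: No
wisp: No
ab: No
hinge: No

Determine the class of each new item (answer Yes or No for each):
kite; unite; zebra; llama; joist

No, No, No, Yes, No

'Yes' ⟺ has a double letter.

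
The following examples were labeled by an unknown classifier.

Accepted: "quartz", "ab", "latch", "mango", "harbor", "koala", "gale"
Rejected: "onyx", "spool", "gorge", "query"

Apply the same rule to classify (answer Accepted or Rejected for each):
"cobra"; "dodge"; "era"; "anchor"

Accepted, Rejected, Accepted, Accepted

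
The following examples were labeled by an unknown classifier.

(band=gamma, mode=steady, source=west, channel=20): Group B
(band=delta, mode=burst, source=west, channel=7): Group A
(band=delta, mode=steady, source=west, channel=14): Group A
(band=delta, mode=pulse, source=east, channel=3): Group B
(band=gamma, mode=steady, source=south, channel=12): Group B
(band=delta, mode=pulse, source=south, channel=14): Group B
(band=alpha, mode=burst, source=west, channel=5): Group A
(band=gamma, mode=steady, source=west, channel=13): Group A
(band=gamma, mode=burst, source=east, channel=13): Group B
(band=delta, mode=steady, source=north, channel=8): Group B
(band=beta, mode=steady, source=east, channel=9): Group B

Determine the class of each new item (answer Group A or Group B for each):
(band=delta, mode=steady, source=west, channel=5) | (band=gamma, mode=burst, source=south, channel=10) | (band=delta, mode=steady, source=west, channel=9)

Group A, Group B, Group A

The rule appears to be: source is west AND channel ≤ 14.
(band=delta, mode=steady, source=west, channel=5) — source is west, channel = 5, hence Group A. (band=gamma, mode=burst, source=south, channel=10) — source is south, channel = 10, hence Group B. (band=delta, mode=steady, source=west, channel=9) — source is west, channel = 9, hence Group A.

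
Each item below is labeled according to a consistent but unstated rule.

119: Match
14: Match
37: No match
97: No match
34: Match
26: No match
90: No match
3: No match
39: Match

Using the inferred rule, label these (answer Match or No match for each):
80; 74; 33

Checking candidate rules against both groups, what survives is: ≡ 4 (mod 5).
No match: 80, since 80 mod 5 = 0.
Match: 74, since 74 mod 5 = 4.
No match: 33, since 33 mod 5 = 3.

No match, Match, No match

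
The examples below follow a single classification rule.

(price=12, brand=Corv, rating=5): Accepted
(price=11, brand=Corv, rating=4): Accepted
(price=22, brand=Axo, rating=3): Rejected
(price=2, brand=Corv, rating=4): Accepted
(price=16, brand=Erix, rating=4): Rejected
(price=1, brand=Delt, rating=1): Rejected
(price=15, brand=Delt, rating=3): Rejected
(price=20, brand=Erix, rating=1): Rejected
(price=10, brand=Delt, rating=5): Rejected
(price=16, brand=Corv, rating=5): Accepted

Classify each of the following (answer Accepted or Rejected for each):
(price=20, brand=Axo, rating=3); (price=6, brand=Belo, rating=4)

Looking at the examples, the only property every 'Accepted' case has and every 'Rejected' case lacks is: brand is Corv.
(price=20, brand=Axo, rating=3) → brand is Axo → Rejected. (price=6, brand=Belo, rating=4) → brand is Belo → Rejected.

Rejected, Rejected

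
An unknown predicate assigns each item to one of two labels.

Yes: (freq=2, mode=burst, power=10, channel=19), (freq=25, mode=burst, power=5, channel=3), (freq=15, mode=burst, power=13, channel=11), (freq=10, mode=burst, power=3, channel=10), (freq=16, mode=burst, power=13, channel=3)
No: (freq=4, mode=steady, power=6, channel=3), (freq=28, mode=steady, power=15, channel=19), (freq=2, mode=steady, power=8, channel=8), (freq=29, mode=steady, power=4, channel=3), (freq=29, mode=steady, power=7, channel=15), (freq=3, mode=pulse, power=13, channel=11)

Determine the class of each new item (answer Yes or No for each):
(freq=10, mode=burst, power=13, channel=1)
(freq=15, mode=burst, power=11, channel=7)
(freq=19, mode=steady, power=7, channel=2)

'Yes' ⟺ mode is burst.
(freq=10, mode=burst, power=13, channel=1) — mode is burst, hence Yes.
(freq=15, mode=burst, power=11, channel=7) — mode is burst, hence Yes.
(freq=19, mode=steady, power=7, channel=2) — mode is steady, hence No.

Yes, Yes, No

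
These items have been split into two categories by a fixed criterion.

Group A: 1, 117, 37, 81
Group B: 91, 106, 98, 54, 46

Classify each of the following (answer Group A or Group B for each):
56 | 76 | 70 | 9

Group B, Group B, Group B, Group A

Rule: ≡ 1 (mod 4). This holds for each 'Group A' example and fails for each 'Group B' one.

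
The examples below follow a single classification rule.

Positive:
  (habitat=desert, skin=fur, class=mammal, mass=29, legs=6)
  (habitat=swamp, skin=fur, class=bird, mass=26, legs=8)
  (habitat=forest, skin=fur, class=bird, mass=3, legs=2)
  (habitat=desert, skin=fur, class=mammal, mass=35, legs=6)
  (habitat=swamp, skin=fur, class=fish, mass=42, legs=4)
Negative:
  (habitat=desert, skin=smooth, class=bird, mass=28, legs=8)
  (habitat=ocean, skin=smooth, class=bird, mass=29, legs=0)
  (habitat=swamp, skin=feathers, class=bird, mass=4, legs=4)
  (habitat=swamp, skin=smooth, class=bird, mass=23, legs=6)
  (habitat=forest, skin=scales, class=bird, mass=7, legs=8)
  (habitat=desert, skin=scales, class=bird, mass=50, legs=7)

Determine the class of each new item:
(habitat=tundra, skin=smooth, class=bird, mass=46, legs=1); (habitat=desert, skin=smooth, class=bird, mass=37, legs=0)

Negative, Negative

Comparing the two groups points to one rule — skin is fur.
(habitat=tundra, skin=smooth, class=bird, mass=46, legs=1): Negative (skin is smooth).
(habitat=desert, skin=smooth, class=bird, mass=37, legs=0): Negative (skin is smooth).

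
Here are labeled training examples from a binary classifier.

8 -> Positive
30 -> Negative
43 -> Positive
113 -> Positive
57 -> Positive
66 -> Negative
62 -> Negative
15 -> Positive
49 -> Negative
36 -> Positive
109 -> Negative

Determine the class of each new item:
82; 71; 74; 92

Checking candidate rules against both groups, what survives is: ≡ 1 (mod 7).

Negative, Positive, Negative, Positive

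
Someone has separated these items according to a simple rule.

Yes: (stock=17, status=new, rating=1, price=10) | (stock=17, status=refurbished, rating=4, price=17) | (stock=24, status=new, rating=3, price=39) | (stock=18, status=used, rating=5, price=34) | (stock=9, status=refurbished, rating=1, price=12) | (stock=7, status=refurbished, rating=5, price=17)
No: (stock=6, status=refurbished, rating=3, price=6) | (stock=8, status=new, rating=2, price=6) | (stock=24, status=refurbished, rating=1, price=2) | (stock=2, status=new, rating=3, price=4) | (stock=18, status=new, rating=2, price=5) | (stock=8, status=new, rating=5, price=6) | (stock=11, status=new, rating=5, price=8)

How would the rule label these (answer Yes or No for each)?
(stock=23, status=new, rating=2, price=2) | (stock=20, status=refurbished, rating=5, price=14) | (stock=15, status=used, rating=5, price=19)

The rule appears to be: price ≥ 10.
(stock=23, status=new, rating=2, price=2): No (price = 2). (stock=20, status=refurbished, rating=5, price=14): Yes (price = 14). (stock=15, status=used, rating=5, price=19): Yes (price = 19).

No, Yes, Yes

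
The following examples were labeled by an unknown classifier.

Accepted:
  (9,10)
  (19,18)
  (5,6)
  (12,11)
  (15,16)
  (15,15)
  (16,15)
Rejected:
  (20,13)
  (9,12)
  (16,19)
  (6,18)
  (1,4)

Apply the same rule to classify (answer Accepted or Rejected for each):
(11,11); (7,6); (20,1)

Accepted, Accepted, Rejected

The simplest hypothesis consistent with all the labels is: |first − second| ≤ 1.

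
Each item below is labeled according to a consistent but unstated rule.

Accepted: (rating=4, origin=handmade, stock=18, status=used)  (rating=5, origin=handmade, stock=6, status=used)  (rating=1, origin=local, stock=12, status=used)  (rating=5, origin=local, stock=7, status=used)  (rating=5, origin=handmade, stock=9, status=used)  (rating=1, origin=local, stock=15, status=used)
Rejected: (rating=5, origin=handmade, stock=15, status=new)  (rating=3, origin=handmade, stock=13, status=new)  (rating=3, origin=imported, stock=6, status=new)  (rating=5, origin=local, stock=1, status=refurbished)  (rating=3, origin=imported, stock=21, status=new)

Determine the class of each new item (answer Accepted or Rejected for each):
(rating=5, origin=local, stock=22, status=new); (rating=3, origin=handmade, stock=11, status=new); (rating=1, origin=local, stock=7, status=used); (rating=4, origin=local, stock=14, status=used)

Rejected, Rejected, Accepted, Accepted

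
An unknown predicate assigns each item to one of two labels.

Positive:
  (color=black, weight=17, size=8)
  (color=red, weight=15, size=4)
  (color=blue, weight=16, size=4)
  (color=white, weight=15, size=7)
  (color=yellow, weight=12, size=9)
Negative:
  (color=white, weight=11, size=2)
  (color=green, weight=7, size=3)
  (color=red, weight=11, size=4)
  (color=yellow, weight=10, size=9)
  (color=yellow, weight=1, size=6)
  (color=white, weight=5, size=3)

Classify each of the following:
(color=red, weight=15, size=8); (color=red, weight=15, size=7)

All 'Positive' examples share one property — weight ≥ 12 — and every 'Negative' example lacks it.
(color=red, weight=15, size=8) — weight = 15, hence Positive. (color=red, weight=15, size=7) — weight = 15, hence Positive.

Positive, Positive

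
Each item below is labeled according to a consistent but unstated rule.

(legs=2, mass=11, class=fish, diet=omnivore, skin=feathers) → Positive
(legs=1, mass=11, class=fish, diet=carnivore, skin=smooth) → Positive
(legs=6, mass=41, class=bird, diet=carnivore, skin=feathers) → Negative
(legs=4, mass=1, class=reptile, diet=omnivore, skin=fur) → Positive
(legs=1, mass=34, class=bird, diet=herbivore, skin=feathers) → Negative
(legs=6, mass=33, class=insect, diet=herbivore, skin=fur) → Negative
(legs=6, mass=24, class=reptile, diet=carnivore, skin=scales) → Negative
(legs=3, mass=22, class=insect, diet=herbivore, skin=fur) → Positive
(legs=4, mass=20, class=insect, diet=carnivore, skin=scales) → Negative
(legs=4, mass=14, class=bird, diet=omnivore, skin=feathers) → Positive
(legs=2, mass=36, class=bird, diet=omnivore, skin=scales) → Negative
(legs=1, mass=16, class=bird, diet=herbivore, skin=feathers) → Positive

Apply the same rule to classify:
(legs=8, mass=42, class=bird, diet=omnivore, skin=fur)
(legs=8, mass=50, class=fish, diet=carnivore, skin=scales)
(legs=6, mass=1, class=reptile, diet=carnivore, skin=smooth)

The pattern is that an item is 'Positive' exactly when: mass ≤ 16 OR legs = 3.
(legs=8, mass=42, class=bird, diet=omnivore, skin=fur) — mass = 42, legs = 8, hence Negative.
(legs=8, mass=50, class=fish, diet=carnivore, skin=scales) — mass = 50, legs = 8, hence Negative.
(legs=6, mass=1, class=reptile, diet=carnivore, skin=smooth) — mass = 1, legs = 6, hence Positive.

Negative, Negative, Positive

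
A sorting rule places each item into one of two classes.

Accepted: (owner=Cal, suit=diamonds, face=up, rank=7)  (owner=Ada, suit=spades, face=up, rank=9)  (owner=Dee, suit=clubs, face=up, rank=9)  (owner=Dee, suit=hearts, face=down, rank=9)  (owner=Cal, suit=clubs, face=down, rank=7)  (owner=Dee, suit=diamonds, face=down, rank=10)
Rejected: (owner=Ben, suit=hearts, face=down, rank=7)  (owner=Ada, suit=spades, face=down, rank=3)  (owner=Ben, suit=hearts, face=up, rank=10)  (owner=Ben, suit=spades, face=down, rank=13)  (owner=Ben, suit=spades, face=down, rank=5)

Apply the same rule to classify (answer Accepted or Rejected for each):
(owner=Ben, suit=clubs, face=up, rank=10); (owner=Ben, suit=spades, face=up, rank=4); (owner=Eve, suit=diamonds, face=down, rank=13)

The common property of the 'Accepted' items is: owner is not Ben AND rank ≥ 5. No 'Rejected' item has it.
(owner=Ben, suit=clubs, face=up, rank=10): owner is Ben, rank = 10 — doesn't qualify, so Rejected. (owner=Ben, suit=spades, face=up, rank=4): owner is Ben, rank = 4 — doesn't qualify, so Rejected. (owner=Eve, suit=diamonds, face=down, rank=13): owner is Eve, rank = 13 — matches, so Accepted.

Rejected, Rejected, Accepted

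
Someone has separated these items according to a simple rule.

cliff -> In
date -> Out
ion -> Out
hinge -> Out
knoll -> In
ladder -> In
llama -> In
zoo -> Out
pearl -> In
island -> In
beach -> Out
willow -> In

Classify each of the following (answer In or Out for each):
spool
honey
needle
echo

In, Out, In, Out

Checking candidate rules against both groups, what survives is: contains 'l'.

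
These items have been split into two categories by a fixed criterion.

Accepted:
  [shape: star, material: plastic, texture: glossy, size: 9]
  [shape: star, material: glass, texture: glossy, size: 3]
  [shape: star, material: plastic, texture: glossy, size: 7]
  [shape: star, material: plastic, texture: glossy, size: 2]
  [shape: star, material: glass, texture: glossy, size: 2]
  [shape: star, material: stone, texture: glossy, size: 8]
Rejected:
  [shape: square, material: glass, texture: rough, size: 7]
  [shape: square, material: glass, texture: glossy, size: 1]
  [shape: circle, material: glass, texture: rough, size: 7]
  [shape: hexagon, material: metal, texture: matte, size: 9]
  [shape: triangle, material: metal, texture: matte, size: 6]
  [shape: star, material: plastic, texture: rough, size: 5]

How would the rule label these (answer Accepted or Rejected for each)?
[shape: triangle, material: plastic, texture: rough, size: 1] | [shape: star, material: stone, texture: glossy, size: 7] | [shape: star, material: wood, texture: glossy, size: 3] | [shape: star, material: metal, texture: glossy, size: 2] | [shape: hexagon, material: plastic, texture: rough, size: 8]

The rule appears to be: shape is star AND texture is glossy.
[shape: triangle, material: plastic, texture: rough, size: 1] → shape is triangle, texture is rough → Rejected. [shape: star, material: stone, texture: glossy, size: 7] → shape is star, texture is glossy → Accepted. [shape: star, material: wood, texture: glossy, size: 3] → shape is star, texture is glossy → Accepted. [shape: star, material: metal, texture: glossy, size: 2] → shape is star, texture is glossy → Accepted. [shape: hexagon, material: plastic, texture: rough, size: 8] → shape is hexagon, texture is rough → Rejected.

Rejected, Accepted, Accepted, Accepted, Rejected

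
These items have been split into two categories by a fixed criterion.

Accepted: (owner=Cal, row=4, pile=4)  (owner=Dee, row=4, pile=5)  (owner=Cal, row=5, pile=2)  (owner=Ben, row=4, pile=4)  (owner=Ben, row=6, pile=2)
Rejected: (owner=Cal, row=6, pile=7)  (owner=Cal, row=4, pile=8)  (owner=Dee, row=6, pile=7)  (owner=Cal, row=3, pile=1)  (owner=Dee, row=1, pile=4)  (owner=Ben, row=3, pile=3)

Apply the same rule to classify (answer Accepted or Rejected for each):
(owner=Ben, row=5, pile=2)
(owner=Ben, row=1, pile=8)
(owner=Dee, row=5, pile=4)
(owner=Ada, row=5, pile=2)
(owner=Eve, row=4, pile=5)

The simplest hypothesis consistent with all the labels is: pile ≤ 5 AND row ≥ 4.
(owner=Ben, row=5, pile=2): pile = 2, row = 5 — qualifies, so Accepted.
(owner=Ben, row=1, pile=8): pile = 8, row = 1 — does not pass, so Rejected.
(owner=Dee, row=5, pile=4): pile = 4, row = 5 — qualifies, so Accepted.
(owner=Ada, row=5, pile=2): pile = 2, row = 5 — qualifies, so Accepted.
(owner=Eve, row=4, pile=5): pile = 5, row = 4 — qualifies, so Accepted.

Accepted, Rejected, Accepted, Accepted, Accepted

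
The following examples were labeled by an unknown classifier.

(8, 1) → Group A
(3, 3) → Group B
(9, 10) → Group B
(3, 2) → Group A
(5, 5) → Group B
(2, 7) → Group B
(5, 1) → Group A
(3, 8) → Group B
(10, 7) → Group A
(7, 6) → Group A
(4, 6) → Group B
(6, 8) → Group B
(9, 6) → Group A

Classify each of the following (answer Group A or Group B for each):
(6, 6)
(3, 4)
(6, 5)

Group B, Group B, Group A

One predicate separates the groups cleanly: first > second.
(6, 6): 6 = 6, doesn't match → Group B. (3, 4): 3 < 4, doesn't match → Group B. (6, 5): 6 > 5, meets the rule → Group A.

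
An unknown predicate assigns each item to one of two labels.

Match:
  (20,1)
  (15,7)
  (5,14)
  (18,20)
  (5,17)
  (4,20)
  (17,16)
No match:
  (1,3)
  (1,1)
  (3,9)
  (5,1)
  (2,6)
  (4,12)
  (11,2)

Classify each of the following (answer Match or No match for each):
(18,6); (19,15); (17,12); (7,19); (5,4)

Match, Match, Match, Match, No match

All 'Match' examples share one property — sum ≥ 19 — and every 'No match' example lacks it.
(18,6): 18+6 = 24, fits → Match. (19,15): 19+15 = 34, fits → Match. (17,12): 17+12 = 29, fits → Match. (7,19): 7+19 = 26, fits → Match. (5,4): 5+4 = 9, does not pass → No match.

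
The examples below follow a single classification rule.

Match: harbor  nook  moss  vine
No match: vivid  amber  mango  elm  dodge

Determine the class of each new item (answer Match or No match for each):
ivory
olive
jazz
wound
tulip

The pattern is that an item is 'Match' exactly when: even length.
ivory: length 5, doesn't match → No match.
olive: length 5, doesn't match → No match.
jazz: length 4, passes → Match.
wound: length 5, doesn't match → No match.
tulip: length 5, doesn't match → No match.

No match, No match, Match, No match, No match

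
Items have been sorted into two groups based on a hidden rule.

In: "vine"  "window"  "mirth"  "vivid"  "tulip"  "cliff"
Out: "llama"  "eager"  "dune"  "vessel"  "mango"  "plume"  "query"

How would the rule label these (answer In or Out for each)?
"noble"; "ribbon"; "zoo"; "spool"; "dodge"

Out, In, Out, Out, Out

One predicate separates the groups cleanly: contains 'i'.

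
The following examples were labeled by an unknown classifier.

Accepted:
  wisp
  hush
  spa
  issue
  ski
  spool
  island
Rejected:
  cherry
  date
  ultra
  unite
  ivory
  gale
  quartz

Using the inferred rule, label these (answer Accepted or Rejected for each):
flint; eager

Rejected, Rejected

One predicate separates the groups cleanly: contains 's'.
Rejected: flint, since no 's'. Rejected: eager, since no 's'.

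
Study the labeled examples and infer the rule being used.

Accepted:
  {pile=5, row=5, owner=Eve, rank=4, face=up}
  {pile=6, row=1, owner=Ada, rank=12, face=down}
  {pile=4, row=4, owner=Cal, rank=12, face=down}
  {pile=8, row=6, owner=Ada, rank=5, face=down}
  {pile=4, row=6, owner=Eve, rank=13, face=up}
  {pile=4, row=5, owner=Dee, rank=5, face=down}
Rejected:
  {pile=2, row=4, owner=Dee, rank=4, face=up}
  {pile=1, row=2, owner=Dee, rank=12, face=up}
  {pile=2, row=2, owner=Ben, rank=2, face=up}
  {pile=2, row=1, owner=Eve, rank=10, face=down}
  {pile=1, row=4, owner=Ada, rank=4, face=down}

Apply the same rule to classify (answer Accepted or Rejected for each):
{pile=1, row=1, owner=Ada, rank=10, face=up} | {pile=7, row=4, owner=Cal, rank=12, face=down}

Rejected, Accepted

The rule appears to be: pile ≥ 4.
Rejected: {pile=1, row=1, owner=Ada, rank=10, face=up}, since pile = 1.
Accepted: {pile=7, row=4, owner=Cal, rank=12, face=down}, since pile = 7.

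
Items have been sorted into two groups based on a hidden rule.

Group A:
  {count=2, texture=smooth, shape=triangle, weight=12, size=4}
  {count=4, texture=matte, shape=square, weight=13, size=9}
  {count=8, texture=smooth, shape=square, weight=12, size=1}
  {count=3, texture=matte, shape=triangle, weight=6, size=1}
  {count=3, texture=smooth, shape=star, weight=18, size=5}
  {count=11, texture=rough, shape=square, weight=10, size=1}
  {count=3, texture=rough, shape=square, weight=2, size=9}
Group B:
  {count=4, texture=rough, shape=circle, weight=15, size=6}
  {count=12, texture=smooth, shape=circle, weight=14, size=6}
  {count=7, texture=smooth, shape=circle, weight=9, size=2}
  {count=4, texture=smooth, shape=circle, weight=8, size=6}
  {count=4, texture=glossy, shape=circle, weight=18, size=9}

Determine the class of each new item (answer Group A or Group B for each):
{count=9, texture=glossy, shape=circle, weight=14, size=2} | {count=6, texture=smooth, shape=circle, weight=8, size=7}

The common property of the 'Group A' items is: shape is not circle. No 'Group B' item has it.

Group B, Group B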